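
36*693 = 24948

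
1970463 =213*9251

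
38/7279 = 38/7279 =0.01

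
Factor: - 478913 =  - 478913^1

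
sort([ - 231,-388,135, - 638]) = [ - 638, - 388,  -  231,135] 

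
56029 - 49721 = 6308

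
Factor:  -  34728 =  - 2^3*3^1*1447^1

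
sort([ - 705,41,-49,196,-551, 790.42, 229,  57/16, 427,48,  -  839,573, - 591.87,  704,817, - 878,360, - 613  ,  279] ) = [ - 878, - 839,-705, - 613, - 591.87, - 551, - 49,57/16,41,48,196,229,279, 360,427,573,  704,790.42,  817]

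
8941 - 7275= 1666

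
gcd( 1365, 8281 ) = 91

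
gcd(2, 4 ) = 2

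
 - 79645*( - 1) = 79645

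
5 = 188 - 183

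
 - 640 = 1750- 2390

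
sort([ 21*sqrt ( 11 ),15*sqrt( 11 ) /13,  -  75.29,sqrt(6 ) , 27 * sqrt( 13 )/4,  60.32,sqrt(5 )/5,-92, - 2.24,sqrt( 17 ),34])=[ - 92,-75.29,-2.24,sqrt(5)/5,sqrt(6), 15*sqrt( 11 ) /13,sqrt( 17), 27*sqrt(13 )/4,34,60.32, 21*sqrt( 11) ] 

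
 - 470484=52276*( - 9) 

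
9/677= 9/677 = 0.01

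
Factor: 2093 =7^1*13^1*23^1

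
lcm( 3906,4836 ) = 101556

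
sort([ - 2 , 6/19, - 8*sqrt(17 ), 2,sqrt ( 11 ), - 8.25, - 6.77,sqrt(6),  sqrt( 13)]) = [-8*sqrt( 17) , - 8.25, - 6.77, - 2,6/19,2, sqrt (6), sqrt(11 ), sqrt(13)]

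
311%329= 311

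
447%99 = 51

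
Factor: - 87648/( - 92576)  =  249/263  =  3^1*83^1*263^( - 1 ) 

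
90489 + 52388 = 142877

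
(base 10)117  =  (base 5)432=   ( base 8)165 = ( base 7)225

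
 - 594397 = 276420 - 870817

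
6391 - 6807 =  - 416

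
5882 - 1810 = 4072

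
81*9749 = 789669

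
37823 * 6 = 226938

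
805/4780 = 161/956 = 0.17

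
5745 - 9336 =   -  3591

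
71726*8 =573808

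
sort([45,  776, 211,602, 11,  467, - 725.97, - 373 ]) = [ - 725.97, - 373, 11, 45,211,467, 602,  776] 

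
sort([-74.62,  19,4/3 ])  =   [ - 74.62,4/3, 19 ] 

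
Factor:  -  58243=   -  58243^1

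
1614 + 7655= 9269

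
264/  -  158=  - 132/79 = -1.67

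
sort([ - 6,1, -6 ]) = [ - 6, - 6, 1 ] 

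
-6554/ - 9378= 3277/4689 = 0.70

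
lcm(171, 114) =342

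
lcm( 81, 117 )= 1053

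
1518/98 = 15 + 24/49 = 15.49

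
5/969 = 5/969 = 0.01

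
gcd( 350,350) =350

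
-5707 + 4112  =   - 1595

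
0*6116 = 0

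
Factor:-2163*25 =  - 3^1 * 5^2*7^1*103^1 = - 54075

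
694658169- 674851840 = 19806329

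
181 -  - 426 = 607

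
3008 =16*188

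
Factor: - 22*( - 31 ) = 682 =2^1* 11^1*31^1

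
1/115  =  1/115= 0.01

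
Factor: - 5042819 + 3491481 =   -  1551338 = - 2^1*775669^1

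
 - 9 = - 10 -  - 1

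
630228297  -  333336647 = 296891650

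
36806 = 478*77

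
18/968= 9/484  =  0.02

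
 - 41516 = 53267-94783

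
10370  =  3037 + 7333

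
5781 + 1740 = 7521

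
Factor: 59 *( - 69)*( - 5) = 3^1 * 5^1*23^1*59^1 = 20355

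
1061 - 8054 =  - 6993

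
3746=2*1873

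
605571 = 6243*97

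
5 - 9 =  - 4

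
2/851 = 2/851 = 0.00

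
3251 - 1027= 2224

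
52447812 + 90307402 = 142755214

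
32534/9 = 32534/9 = 3614.89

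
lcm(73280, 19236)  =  1538880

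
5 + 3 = 8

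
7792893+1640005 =9432898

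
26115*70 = 1828050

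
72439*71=5143169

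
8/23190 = 4/11595 = 0.00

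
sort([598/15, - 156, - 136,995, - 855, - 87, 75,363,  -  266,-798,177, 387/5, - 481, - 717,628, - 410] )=[ - 855, - 798, - 717, - 481, - 410 , - 266, -156 , - 136, - 87, 598/15,75, 387/5, 177,363, 628, 995 ]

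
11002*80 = 880160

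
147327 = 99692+47635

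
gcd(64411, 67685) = 1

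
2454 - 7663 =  - 5209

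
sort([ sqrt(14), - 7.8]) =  [ - 7.8, sqrt(14)]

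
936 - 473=463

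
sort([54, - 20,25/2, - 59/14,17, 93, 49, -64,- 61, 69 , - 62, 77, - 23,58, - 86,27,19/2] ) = [-86, - 64, - 62, - 61, - 23 , - 20, - 59/14,  19/2, 25/2, 17 , 27, 49,54,58,  69,77,  93]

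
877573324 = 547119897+330453427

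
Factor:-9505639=- 11^2 * 13^1 * 6043^1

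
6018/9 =668+2/3 = 668.67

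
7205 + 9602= 16807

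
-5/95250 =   -  1 +19049/19050 = - 0.00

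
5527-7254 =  - 1727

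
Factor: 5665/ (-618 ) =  - 2^( - 1 )*3^( - 1)* 5^1* 11^1= - 55/6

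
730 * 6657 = 4859610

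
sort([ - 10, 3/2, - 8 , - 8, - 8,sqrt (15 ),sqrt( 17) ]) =[ - 10, - 8,  -  8, - 8,3/2 , sqrt(15), sqrt(17 )]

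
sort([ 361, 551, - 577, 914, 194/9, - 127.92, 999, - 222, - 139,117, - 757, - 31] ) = [ - 757, - 577, - 222,  -  139, - 127.92, - 31 , 194/9, 117,361, 551,  914 , 999] 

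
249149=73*3413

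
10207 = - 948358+958565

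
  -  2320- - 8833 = 6513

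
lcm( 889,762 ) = 5334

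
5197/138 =5197/138 =37.66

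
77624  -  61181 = 16443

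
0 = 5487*0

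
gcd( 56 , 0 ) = 56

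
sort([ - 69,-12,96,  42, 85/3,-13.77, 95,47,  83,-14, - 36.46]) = [ - 69, - 36.46, -14 , - 13.77, - 12, 85/3, 42, 47, 83 , 95,96]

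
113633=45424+68209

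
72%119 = 72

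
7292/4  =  1823=1823.00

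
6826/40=170+13/20 = 170.65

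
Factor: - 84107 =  - 151^1 *557^1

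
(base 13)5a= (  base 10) 75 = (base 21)3C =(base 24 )33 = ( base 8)113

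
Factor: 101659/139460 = 277/380 = 2^( - 2) *5^( - 1)*19^( - 1 )*277^1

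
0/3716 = 0 = 0.00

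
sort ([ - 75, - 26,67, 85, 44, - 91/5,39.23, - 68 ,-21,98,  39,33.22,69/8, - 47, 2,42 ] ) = [-75, - 68, - 47, - 26, - 21, - 91/5,2,  69/8,  33.22,39,39.23, 42 , 44,67, 85,98]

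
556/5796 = 139/1449 = 0.10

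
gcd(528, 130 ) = 2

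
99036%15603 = 5418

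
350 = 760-410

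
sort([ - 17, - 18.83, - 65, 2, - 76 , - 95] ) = [ - 95, - 76 , - 65, - 18.83, - 17, 2 ] 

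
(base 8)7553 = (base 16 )F6B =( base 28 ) 50r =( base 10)3947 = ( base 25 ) 67M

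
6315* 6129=38704635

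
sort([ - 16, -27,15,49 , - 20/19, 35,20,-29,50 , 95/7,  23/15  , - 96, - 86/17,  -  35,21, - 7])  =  [ - 96, - 35, -29,-27,- 16,-7 ,-86/17,-20/19, 23/15, 95/7, 15,20, 21 , 35, 49,50 ] 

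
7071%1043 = 813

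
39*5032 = 196248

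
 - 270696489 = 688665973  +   -959362462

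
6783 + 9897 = 16680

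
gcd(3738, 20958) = 42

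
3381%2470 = 911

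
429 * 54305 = 23296845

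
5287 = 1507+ 3780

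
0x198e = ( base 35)5bw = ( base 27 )8q8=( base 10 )6542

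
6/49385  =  6/49385 = 0.00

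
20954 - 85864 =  - 64910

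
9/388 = 9/388  =  0.02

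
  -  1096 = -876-220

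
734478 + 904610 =1639088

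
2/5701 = 2/5701 = 0.00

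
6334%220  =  174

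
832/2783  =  832/2783 = 0.30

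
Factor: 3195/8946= 2^ ( - 1 )*5^1*7^( - 1) = 5/14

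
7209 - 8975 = -1766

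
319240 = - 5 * ( - 63848 ) 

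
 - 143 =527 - 670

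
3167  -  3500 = -333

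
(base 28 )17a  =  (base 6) 4330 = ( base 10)990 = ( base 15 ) 460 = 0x3de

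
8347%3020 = 2307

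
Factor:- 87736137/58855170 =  - 29245379/19618390 = - 2^(-1 ) * 5^(-1)*11^( - 1 ) *461^1*63439^1*178349^(  -  1)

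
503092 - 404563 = 98529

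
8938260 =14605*612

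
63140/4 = 15785 =15785.00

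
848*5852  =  4962496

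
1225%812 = 413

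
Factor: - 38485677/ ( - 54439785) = 3^( - 1) * 5^( - 1 ) * 1209773^( - 1 ) * 12828559^1  =  12828559/18146595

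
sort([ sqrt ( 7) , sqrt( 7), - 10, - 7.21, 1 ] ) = [ - 10, - 7.21, 1, sqrt( 7),sqrt(7) ] 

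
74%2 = 0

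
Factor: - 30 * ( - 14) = 2^2*3^1 *5^1*7^1 = 420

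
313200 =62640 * 5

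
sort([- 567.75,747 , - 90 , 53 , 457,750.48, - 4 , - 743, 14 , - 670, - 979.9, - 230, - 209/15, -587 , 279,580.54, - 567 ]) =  [-979.9 ,- 743,-670, - 587, - 567.75, -567, - 230,-90, - 209/15, - 4,  14,53,279,457,  580.54,747,750.48 ]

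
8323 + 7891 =16214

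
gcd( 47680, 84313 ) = 1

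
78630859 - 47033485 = 31597374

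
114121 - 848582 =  - 734461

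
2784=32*87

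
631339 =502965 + 128374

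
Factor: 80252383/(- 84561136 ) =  - 2^( - 4)*11^( - 1)*1787^1*44909^1 * 480461^( - 1 ) 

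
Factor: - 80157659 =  - 107^1*749137^1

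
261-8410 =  - 8149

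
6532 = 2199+4333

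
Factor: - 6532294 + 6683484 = 151190 = 2^1 *5^1*13^1*1163^1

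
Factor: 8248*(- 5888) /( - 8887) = 48564224/8887 = 2^11*23^1*1031^1 * 8887^( - 1 ) 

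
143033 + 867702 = 1010735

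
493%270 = 223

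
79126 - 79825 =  - 699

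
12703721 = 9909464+2794257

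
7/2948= 7/2948 = 0.00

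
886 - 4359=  -3473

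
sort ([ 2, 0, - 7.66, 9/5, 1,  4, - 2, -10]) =[ - 10, - 7.66, - 2,0,1, 9/5, 2 , 4 ]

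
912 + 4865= 5777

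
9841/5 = 1968 + 1/5 =1968.20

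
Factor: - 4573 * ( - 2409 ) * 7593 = 83647198701 = 3^2*11^1*17^1 * 73^1*269^1*2531^1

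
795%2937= 795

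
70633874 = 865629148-794995274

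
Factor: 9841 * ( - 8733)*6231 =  - 535501193643 = -3^2 *13^1 * 31^1 * 41^1*67^1 * 71^1* 757^1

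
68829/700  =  98 + 229/700= 98.33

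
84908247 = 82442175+2466072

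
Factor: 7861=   7^1 * 1123^1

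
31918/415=31918/415 = 76.91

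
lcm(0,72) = 0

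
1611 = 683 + 928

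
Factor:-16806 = - 2^1*3^1 * 2801^1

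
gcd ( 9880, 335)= 5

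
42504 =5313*8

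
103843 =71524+32319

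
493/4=493/4 = 123.25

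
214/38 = 5 + 12/19 =5.63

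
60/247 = 60/247=0.24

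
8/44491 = 8/44491 = 0.00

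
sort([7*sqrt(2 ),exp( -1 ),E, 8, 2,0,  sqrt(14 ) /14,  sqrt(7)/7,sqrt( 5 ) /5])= [0 , sqrt(14) /14, exp( - 1 ),  sqrt(7)/7, sqrt( 5 )/5 , 2,  E,8,7*sqrt(2 )]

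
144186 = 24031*6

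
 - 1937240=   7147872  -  9085112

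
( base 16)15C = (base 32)as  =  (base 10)348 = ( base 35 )9X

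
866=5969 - 5103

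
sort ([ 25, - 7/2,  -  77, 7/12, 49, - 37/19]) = [ - 77, - 7/2,  -  37/19, 7/12,25, 49 ] 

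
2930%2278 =652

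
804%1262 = 804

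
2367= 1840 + 527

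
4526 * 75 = 339450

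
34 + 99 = 133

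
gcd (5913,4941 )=81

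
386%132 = 122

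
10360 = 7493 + 2867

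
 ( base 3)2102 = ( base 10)65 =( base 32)21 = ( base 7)122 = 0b1000001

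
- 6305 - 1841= - 8146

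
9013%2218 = 141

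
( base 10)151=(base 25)61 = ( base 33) 4J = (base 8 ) 227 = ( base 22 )6j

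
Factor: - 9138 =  - 2^1* 3^1*1523^1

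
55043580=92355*596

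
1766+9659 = 11425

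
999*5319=5313681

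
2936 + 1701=4637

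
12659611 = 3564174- - 9095437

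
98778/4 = 49389/2 = 24694.50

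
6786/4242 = 1 + 424/707 = 1.60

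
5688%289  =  197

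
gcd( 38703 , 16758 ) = 399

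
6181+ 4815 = 10996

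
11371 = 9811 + 1560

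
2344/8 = 293 = 293.00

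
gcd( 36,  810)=18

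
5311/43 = 123+ 22/43 = 123.51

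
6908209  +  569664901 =576573110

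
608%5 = 3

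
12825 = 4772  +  8053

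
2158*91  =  196378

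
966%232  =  38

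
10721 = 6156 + 4565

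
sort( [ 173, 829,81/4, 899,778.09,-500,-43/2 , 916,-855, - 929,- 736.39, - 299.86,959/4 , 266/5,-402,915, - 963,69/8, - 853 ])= [ - 963, - 929,-855, - 853, - 736.39, - 500, - 402, - 299.86,-43/2,69/8, 81/4, 266/5,173,959/4,778.09,829,899,915, 916 ] 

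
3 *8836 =26508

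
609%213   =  183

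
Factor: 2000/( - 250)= - 8  =  - 2^3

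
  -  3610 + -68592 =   -  72202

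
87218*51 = 4448118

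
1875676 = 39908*47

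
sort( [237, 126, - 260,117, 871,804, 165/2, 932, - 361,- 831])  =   [ - 831, - 361, - 260, 165/2,117, 126, 237,804,  871,932 ] 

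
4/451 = 4/451 = 0.01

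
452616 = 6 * 75436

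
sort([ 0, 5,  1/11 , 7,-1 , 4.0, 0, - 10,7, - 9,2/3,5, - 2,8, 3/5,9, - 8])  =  [ - 10, - 9, - 8, -2, - 1, 0, 0, 1/11, 3/5,2/3, 4.0, 5, 5,7 , 7,8,9 ]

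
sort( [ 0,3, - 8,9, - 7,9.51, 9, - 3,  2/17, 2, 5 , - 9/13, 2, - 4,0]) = [-8, - 7, - 4, - 3, - 9/13,0, 0,2/17, 2, 2,3, 5, 9, 9,9.51]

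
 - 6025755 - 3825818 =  - 9851573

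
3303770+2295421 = 5599191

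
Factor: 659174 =2^1*329587^1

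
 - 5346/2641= - 5346/2641 = - 2.02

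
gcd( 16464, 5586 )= 294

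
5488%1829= 1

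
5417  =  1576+3841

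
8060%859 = 329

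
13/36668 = 13/36668 = 0.00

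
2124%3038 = 2124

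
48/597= 16/199 = 0.08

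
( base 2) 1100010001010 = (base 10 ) 6282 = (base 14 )240a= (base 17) 14C9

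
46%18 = 10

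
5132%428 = 424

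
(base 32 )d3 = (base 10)419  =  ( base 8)643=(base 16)1a3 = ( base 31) dg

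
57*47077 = 2683389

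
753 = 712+41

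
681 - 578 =103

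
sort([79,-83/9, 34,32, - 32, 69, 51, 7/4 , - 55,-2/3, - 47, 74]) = [ - 55,-47, - 32, - 83/9, - 2/3, 7/4, 32,  34,51, 69,74, 79 ]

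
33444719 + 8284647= 41729366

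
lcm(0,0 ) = 0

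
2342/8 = 1171/4 =292.75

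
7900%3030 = 1840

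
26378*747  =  19704366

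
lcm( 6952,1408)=111232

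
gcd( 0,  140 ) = 140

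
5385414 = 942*5717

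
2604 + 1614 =4218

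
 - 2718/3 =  - 906 = -906.00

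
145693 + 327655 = 473348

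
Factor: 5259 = 3^1*1753^1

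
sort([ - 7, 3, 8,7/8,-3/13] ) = [-7,  -  3/13 , 7/8,3,  8]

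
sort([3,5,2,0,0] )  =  [0, 0, 2, 3 , 5] 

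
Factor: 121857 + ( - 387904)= -266047^1 =- 266047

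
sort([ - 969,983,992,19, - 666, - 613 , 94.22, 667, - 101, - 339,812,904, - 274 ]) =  [ - 969, - 666,  -  613, - 339, - 274,-101,19,94.22, 667,812, 904,983 , 992] 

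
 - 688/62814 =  - 1 + 31063/31407 = - 0.01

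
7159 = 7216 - 57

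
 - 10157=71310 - 81467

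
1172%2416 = 1172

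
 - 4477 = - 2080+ - 2397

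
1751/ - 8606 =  - 1 + 6855/8606  =  - 0.20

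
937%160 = 137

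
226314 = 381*594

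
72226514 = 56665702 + 15560812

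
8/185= 8/185 = 0.04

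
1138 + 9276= 10414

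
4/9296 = 1/2324 =0.00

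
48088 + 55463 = 103551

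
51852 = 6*8642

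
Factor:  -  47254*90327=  - 2^1*3^1*23627^1*30109^1= - 4268312058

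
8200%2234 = 1498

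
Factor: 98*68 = 6664 =2^3* 7^2*17^1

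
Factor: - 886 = -2^1*443^1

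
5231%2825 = 2406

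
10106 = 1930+8176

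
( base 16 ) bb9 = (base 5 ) 44001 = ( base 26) 4bb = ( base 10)3001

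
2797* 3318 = 9280446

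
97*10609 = 1029073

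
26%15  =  11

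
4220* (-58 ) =-244760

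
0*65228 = 0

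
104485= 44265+60220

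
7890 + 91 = 7981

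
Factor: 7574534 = 2^1*11^1*127^1*2711^1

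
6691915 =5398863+1293052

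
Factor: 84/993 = 28/331 =2^2*7^1*331^( - 1 )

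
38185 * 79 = 3016615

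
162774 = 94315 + 68459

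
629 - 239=390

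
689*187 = 128843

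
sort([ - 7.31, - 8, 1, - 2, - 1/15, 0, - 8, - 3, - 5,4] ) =[-8, - 8, - 7.31, - 5, - 3, - 2 , - 1/15,0, 1, 4 ] 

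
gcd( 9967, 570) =1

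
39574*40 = 1582960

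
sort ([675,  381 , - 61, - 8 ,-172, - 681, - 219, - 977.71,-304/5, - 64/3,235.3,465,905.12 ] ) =[- 977.71,-681, - 219,  -  172, - 61, - 304/5, - 64/3,  -  8, 235.3,381,465, 675, 905.12]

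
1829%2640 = 1829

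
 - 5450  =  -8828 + 3378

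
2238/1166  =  1119/583 = 1.92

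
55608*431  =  23967048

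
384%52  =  20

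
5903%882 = 611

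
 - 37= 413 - 450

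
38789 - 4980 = 33809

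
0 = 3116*0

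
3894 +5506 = 9400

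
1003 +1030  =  2033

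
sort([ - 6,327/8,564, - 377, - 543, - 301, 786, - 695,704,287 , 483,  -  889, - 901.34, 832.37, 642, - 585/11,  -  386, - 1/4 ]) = [ - 901.34,-889, - 695, - 543, - 386, - 377, - 301,  -  585/11, - 6, - 1/4,327/8, 287,483, 564 , 642 , 704,786,832.37] 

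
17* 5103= 86751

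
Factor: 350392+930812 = 2^2*3^3*11863^1 =1281204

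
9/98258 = 9/98258  =  0.00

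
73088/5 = 73088/5 = 14617.60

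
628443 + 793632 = 1422075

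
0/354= 0 = 0.00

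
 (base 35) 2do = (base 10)2929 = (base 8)5561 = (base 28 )3KH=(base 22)613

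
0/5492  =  0  =  0.00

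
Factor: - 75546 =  - 2^1 * 3^3*1399^1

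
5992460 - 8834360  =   - 2841900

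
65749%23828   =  18093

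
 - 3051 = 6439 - 9490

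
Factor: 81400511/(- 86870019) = - 3^( - 1)*43^ ( - 1 ) * 67^1* 673411^( - 1) * 1214933^1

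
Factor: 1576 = 2^3 * 197^1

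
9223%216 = 151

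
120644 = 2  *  60322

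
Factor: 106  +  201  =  307 = 307^1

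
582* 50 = 29100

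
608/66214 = 304/33107=0.01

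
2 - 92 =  - 90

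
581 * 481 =279461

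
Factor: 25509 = 3^1*11^1* 773^1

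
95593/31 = 95593/31= 3083.65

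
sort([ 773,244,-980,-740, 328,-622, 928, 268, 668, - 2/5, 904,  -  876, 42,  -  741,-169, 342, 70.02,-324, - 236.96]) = [ - 980, - 876,-741,  -  740  ,-622,-324,-236.96,- 169, - 2/5,42, 70.02, 244, 268,328,  342, 668,773, 904,928]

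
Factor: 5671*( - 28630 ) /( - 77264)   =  81180365/38632 = 2^( - 3)*5^1*7^1 * 11^( - 1)* 53^1*107^1*409^1 *439^( - 1 )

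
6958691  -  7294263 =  - 335572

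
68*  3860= 262480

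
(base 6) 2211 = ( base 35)el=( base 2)111111111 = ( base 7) 1330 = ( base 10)511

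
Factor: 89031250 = 2^1*5^6*7^1*11^1*37^1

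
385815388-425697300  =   - 39881912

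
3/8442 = 1/2814=0.00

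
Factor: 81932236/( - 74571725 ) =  - 2^2*5^( - 2)*2982869^( - 1)*20483059^1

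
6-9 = - 3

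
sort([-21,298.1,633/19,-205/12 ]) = [ - 21, - 205/12,633/19,298.1] 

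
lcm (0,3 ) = 0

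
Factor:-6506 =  - 2^1*3253^1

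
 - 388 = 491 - 879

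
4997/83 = 60 + 17/83 = 60.20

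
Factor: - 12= -2^2*3^1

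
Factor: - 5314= - 2^1*2657^1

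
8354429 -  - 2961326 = 11315755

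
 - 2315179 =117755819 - 120070998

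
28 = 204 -176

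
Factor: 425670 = 2^1*3^1*5^1*7^1*2027^1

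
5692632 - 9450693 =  - 3758061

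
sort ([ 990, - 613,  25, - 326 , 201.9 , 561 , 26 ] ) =[ - 613, - 326,25 , 26,201.9, 561,  990 ] 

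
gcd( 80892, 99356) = 4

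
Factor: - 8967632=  - 2^4*560477^1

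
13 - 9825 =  - 9812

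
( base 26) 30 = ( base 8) 116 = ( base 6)210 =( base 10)78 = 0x4e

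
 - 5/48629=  - 1 + 48624/48629  =  -0.00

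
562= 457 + 105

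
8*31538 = 252304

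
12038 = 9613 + 2425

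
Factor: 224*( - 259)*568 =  - 32953088 = -2^8*7^2*37^1*71^1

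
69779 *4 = 279116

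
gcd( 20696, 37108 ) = 4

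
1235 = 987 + 248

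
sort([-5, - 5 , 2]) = [ - 5, - 5, 2]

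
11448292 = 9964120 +1484172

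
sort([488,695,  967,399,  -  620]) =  [ - 620, 399,488, 695, 967]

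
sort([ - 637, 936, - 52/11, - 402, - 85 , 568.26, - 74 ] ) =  [ - 637, - 402, - 85, - 74, - 52/11, 568.26,936] 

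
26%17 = 9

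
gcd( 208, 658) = 2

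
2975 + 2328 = 5303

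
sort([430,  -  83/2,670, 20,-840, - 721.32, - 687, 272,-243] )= [ - 840, - 721.32, - 687, - 243, - 83/2 , 20, 272,  430,670] 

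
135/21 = 6 + 3/7 = 6.43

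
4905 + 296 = 5201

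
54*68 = 3672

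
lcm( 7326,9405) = 695970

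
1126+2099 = 3225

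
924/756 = 11/9 = 1.22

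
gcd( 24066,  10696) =2674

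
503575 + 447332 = 950907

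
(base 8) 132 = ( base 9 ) 110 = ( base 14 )66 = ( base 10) 90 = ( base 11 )82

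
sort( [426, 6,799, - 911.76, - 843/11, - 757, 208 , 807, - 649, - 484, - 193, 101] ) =[ -911.76,-757, - 649, - 484, - 193, -843/11,6,101, 208,426, 799,807 ]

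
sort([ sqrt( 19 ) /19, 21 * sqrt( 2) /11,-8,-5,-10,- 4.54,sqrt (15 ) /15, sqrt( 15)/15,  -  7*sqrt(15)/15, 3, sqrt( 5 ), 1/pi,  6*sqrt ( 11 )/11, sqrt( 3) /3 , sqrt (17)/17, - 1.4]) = [- 10,-8, - 5,-4.54, - 7 * sqrt( 15) /15, - 1.4,sqrt(19) /19 , sqrt( 17)/17 , sqrt(15)/15, sqrt( 15) /15, 1/pi, sqrt( 3)/3,6*sqrt ( 11) /11, sqrt( 5),21  *  sqrt (2) /11, 3]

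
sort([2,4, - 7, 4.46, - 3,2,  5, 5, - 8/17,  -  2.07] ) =[  -  7 , - 3, - 2.07, - 8/17, 2,2,4 , 4.46, 5, 5]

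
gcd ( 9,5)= 1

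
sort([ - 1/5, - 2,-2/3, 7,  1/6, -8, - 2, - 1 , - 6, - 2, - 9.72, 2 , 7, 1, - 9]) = [ - 9.72, - 9,-8, - 6, - 2, - 2,  -  2, - 1, - 2/3, - 1/5, 1/6, 1,2, 7, 7 ] 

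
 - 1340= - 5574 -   -  4234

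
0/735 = 0 = 0.00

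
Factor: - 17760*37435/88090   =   - 2^4*3^1*5^1*23^( - 1)*37^1*383^(  -  1)*7487^1 = -  66484560/8809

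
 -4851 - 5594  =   - 10445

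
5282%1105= 862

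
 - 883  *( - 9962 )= 8796446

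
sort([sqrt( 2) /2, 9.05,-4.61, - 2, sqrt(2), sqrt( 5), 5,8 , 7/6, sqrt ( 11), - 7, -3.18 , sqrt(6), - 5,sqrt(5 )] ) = [ -7 , - 5, - 4.61,-3.18, - 2,sqrt( 2)/2,7/6, sqrt(2),sqrt( 5),  sqrt( 5) , sqrt (6),sqrt( 11) , 5,8  ,  9.05]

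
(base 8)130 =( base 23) 3j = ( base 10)88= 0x58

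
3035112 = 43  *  70584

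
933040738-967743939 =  - 34703201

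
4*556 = 2224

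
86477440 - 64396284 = 22081156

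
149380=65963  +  83417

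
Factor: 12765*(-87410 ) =-1115788650 = -2^1*3^1*5^2*23^1*37^1*8741^1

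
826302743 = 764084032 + 62218711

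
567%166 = 69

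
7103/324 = 7103/324 = 21.92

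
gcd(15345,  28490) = 55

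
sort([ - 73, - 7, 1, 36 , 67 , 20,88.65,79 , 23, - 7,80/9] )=[  -  73, - 7,  -  7, 1, 80/9, 20,23, 36,67, 79, 88.65 ]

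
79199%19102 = 2791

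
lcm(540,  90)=540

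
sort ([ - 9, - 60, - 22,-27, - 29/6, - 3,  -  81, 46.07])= [ - 81, - 60,-27, - 22, - 9, - 29/6, - 3 , 46.07]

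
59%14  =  3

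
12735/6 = 2122 +1/2 = 2122.50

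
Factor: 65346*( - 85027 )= - 2^1*3^1 * 10891^1*85027^1 = - 5556174342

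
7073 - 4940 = 2133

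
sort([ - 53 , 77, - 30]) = [ - 53, - 30,77] 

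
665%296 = 73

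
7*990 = 6930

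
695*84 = 58380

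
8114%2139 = 1697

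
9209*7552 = 69546368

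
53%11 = 9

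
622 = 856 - 234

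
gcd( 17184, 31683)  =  537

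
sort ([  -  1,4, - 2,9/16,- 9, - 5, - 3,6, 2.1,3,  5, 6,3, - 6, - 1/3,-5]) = [ - 9, - 6, - 5, - 5,  -  3, - 2 , - 1, - 1/3, 9/16 , 2.1 , 3,3,4,5,6,6] 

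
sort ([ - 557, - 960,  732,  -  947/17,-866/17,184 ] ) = [ - 960, - 557, - 947/17, - 866/17,184,732]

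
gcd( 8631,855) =9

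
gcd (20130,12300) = 30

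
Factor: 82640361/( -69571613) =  - 3^1 * 83^1*331889^1*69571613^( - 1)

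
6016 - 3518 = 2498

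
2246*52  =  116792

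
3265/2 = 3265/2  =  1632.50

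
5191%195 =121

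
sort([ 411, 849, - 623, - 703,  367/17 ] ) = [  -  703, -623,367/17, 411,  849]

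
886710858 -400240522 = 486470336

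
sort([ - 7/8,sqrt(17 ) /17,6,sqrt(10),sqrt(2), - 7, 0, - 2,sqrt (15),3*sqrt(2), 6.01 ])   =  [ - 7, - 2,-7/8,0,sqrt(17 )/17,sqrt(2 ),sqrt ( 10 ), sqrt( 15 ),3*sqrt ( 2) , 6  ,  6.01] 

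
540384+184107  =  724491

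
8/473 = 8/473 = 0.02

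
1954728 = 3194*612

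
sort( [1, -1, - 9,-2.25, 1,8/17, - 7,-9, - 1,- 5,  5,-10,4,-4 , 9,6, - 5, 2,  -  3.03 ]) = [ - 10,-9, - 9, -7, - 5, - 5, - 4,  -  3.03, - 2.25, - 1, - 1,8/17,1,1,2, 4,5,6, 9] 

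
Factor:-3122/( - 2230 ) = 7/5 =5^(-1)*7^1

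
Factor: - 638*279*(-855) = 152191710 = 2^1*3^4*5^1*11^1*19^1* 29^1*31^1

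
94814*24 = 2275536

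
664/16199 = 664/16199 = 0.04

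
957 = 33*29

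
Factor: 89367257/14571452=2^( - 2) * 47^1*61^2 * 73^1 * 520409^( - 1) = 12766751/2081636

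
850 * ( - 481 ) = -408850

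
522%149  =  75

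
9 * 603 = 5427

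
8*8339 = 66712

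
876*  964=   844464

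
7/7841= 7/7841 = 0.00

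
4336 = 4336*1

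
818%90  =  8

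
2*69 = 138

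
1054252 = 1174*898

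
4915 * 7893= 38794095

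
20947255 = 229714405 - 208767150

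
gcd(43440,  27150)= 5430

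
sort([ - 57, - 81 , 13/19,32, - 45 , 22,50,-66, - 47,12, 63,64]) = [ - 81, - 66, - 57, - 47, -45,  13/19, 12,  22,32, 50,63,64 ]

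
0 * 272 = 0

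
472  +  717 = 1189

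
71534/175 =71534/175=408.77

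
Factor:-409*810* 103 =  - 2^1*3^4*5^1 * 103^1*409^1 = - 34122870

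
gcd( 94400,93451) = 1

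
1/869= 1/869 = 0.00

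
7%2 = 1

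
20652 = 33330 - 12678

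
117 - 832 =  - 715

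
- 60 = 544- 604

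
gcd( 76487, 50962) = 1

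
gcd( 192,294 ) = 6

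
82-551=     -  469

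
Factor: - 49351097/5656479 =  -  3^( - 1)*29^( - 1 )*79^(-1 )* 823^( - 1)*3067^1*16091^1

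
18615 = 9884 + 8731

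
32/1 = 32 = 32.00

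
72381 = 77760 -5379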